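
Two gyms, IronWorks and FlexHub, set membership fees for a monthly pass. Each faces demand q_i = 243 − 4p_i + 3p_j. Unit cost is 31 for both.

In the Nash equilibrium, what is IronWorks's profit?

7191.04

IronWorks's profit: π = (p_{IronWorks} − 31)(243 − 4p_{IronWorks} + 3p_{FlexHub}).
∂π/∂p_{IronWorks} = 367 − 8p_{IronWorks} + 3p_{FlexHub} = 0 ⇒ p_{IronWorks} = 45.875 + 0.375p_{FlexHub}.
Setting p_{IronWorks} = p_{FlexHub} in the reaction function: p_{IronWorks} = 45.875 + 0.375p_{IronWorks}, so p_{IronWorks} = 45.875 / 0.625 = 73.4.
q_{IronWorks} = 243 − 4·73.4 + 3·73.4 = 169.6.
Profit = (73.4 − 31)·169.6 = 7191.04.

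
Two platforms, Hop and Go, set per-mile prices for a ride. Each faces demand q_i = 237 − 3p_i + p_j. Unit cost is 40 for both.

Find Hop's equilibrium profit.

Hop's profit: π = (p_{Hop} − 40)(237 − 3p_{Hop} + p_{Go}).
∂π/∂p_{Hop} = 357 − 6p_{Hop} + p_{Go} = 0 ⇒ p_{Hop} = 59.5 + (1/6)p_{Go}.
Setting p_{Hop} = p_{Go} in the reaction function: p_{Hop} = 59.5 + (1/6)p_{Hop}, so p_{Hop} = 59.5 / (5/6) = 71.4.
q_{Hop} = 237 − 3·71.4 + 71.4 = 94.2.
Profit = (71.4 − 40)·94.2 = 2957.88.

2957.88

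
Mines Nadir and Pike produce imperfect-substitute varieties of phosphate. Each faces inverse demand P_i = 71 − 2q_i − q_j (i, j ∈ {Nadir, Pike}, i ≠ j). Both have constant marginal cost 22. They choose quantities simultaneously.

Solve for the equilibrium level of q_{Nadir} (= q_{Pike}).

9.8

Mine Nadir's profit: π = q_{Nadir}(71 − 2q_{Nadir} − q_{Pike}) − 22q_{Nadir}.
∂π/∂q_{Nadir} = 49 − 4q_{Nadir} − q_{Pike} = 0 ⇒ q_{Nadir} = 12.25 − 0.25q_{Pike}.
The game is symmetric, so in equilibrium q_{Pike} = q_{Nadir}: the reaction function gives 1.25q_{Nadir} = 12.25, hence q_{Nadir} = 9.8.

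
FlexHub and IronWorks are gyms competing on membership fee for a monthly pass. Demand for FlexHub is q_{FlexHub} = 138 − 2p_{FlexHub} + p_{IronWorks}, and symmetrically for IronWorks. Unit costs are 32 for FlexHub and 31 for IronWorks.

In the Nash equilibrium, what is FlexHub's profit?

2478.08

FlexHub's profit: π = (p_{FlexHub} − 32)(138 − 2p_{FlexHub} + p_{IronWorks}).
∂π/∂p_{FlexHub} = 202 − 4p_{FlexHub} + p_{IronWorks} = 0 ⇒ p_{FlexHub} = 50.5 + 0.25p_{IronWorks}.
Similarly p_{IronWorks} = 50 + 0.25p_{FlexHub}.
Plugging p_{IronWorks} into FlexHub's best response: p_{FlexHub} = 50.5 + 0.25(50 + 0.25p_{FlexHub}) ⇒ 0.9375p_{FlexHub} = 63, so p_{FlexHub} = 67.2.
Then p_{IronWorks} = 50 + 0.25·67.2 = 66.8.
q_{FlexHub} = 138 − 2·67.2 + 66.8 = 70.4.
Profit = (67.2 − 32)·70.4 = 2478.08.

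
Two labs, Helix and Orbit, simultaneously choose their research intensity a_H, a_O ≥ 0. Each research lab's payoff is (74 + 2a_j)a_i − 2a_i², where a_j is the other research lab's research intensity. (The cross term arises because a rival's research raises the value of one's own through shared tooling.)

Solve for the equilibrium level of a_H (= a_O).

Helix's payoff is (74 + 2a_O)a_H − 2a_H².
∂π/∂a_H = 74 + 2a_O − 4a_H = 0, so a_H = 18.5 + 0.5a_O.
The game is symmetric, so in equilibrium a_O = a_H: the reaction function gives 0.5a_H = 18.5, hence a_H = 37.

37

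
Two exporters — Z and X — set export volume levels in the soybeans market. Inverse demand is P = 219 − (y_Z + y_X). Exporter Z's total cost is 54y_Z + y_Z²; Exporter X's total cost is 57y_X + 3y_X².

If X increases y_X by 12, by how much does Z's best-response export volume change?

Exporter Z's profit: π = y_Z(219 − (y_Z + y_X)) − 54y_Z − y_Z².
∂π/∂y_Z = 165 − 4y_Z − y_X = 0, so y_Z = 41.25 − 0.25y_X.
The reaction-function slope is −0.25, so a 12-unit rise in y_X moves y_Z by −0.25 × 12 = −3. Z's best response falls — the actions are strategic substitutes.

-3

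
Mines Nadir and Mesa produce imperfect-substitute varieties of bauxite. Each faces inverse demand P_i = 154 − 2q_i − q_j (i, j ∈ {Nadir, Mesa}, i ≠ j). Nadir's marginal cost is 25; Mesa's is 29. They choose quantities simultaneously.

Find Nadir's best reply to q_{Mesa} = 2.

Mine Nadir's profit: π = q_{Nadir}(154 − 2q_{Nadir} − q_{Mesa}) − 25q_{Nadir}.
∂π/∂q_{Nadir} = 129 − 4q_{Nadir} − q_{Mesa} = 0 ⇒ q_{Nadir} = 32.25 − 0.25q_{Mesa}.
At q_{Mesa} = 2: q_{Nadir} = 32.25 − 0.25·2 = 31.75.

31.75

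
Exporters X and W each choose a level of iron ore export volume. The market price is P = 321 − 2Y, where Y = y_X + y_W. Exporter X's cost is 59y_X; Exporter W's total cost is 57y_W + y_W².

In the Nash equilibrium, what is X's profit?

Exporter X's profit: π = y_X(321 − 2(y_X + y_W)) − 59y_X.
∂π/∂y_X = 262 − 4y_X − 2y_W = 0, so y_X = 65.5 − 0.5y_W.
For W: ∂π/∂y_W = 264 − 6y_W − 2y_X = 0 ⇒ y_W = 44 − (1/3)y_X.
Substituting the second reaction function into the first: y_X = 65.5 − 0.5(44 − (1/3)y_X), which gives (5/6)y_X = 43.5 ⇒ y_X = 52.2.
Then y_W = 44 − (1/3)·52.2 = 26.6.
Price P = 321 − 2·78.8 = 163.4.
X's profit: (163.4 − 59)·52.2 = 5449.68.

5449.68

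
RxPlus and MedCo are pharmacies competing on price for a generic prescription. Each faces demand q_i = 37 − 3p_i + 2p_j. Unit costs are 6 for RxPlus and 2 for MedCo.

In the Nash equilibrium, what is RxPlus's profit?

147

RxPlus's profit: π = (p_{RxPlus} − 6)(37 − 3p_{RxPlus} + 2p_{MedCo}).
∂π/∂p_{RxPlus} = 55 − 6p_{RxPlus} + 2p_{MedCo} = 0 ⇒ p_{RxPlus} = 55/6 + (1/3)p_{MedCo}.
Similarly p_{MedCo} = 43/6 + (1/3)p_{RxPlus}.
Plugging p_{MedCo} into RxPlus's best response: p_{RxPlus} = 55/6 + (1/3)(43/6 + (1/3)p_{RxPlus}) ⇒ (8/9)p_{RxPlus} = 104/9, so p_{RxPlus} = 13.
Then p_{MedCo} = 43/6 + (1/3)·13 = 11.5.
q_{RxPlus} = 37 − 3·13 + 2·11.5 = 21.
Profit = (13 − 6)·21 = 147.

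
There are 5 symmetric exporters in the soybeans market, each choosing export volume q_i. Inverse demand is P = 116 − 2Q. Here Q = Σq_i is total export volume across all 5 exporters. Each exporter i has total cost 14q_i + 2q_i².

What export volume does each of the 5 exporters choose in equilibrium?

A representative exporter's profit is π_i = q_i(116 − 2Q) − 14q_i − 2q_i², with Q = q_i + Σ_{j≠i} q_j.
First-order condition: 102 − 8q_i − 2Σ_{j≠i} q_j = 0.
In a symmetric equilibrium every exporter chooses the same q, so Σ_{j≠i} q_j = 4q. The condition becomes 102 − 16q = 0, giving q = 102/16 = 6.375.

6.375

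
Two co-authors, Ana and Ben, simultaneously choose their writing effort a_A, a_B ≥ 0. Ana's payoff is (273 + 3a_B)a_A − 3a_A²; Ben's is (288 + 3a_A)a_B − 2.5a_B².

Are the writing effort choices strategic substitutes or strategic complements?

Expanding Ana's payoff: 273a_A + 3a_Ba_A − 3a_A².
∂π/∂a_A = 273 + 3a_B − 6a_A = 0, so a_A = 45.5 + 0.5a_B.
The best-response slope da_A/da_B = 0.5 > 0: the reaction function is upward-sloping, so the choices are strategic complements.

strategic complements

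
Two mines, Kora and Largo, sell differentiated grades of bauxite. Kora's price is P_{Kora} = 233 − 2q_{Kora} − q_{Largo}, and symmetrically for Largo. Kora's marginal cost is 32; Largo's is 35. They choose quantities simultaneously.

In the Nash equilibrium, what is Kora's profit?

Mine Kora's profit: π = q_{Kora}(233 − 2q_{Kora} − q_{Largo}) − 32q_{Kora}.
∂π/∂q_{Kora} = 201 − 4q_{Kora} − q_{Largo} = 0 ⇒ q_{Kora} = 50.25 − 0.25q_{Largo}.
Similarly q_{Largo} = 49.5 − 0.25q_{Kora}.
Substituting the second reaction function into the first: q_{Kora} = 50.25 − 0.25(49.5 − 0.25q_{Kora}), which gives 0.9375q_{Kora} = 37.875 ⇒ q_{Kora} = 40.4.
Then q_{Largo} = 49.5 − 0.25·40.4 = 39.4.
P_{Kora} = 233 − 2·40.4 − 39.4 = 112.8.
Profit = (112.8 − 32)·40.4 = 3264.32.

3264.32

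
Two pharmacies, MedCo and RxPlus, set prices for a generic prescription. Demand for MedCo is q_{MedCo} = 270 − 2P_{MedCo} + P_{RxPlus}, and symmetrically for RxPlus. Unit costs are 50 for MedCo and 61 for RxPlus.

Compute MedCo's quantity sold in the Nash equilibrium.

149.6

MedCo's profit: π = (P_{MedCo} − 50)(270 − 2P_{MedCo} + P_{RxPlus}).
∂π/∂P_{MedCo} = 370 − 4P_{MedCo} + P_{RxPlus} = 0 ⇒ P_{MedCo} = 92.5 + 0.25P_{RxPlus}.
Similarly P_{RxPlus} = 98 + 0.25P_{MedCo}.
Substituting the second reaction function into the first: P_{MedCo} = 92.5 + 0.25(98 + 0.25P_{MedCo}), which gives 0.9375P_{MedCo} = 117 ⇒ P_{MedCo} = 124.8.
Then P_{RxPlus} = 98 + 0.25·124.8 = 129.2.
q_{MedCo} = 270 − 2·124.8 + 129.2 = 149.6.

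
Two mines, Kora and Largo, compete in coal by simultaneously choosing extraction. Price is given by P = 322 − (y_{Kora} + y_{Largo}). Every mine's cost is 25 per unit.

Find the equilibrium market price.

Mine Kora's profit: π = y_{Kora}(322 − (y_{Kora} + y_{Largo})) − 25y_{Kora}.
∂π/∂y_{Kora} = 297 − 2y_{Kora} − y_{Largo} = 0, so y_{Kora} = 148.5 − 0.5y_{Largo}.
Setting y_{Kora} = y_{Largo} in the reaction function: y_{Kora} = 148.5 − 0.5y_{Kora}, so y_{Kora} = 148.5 / 1.5 = 99.
Equilibrium price: P = 322 − 198 = 124.

124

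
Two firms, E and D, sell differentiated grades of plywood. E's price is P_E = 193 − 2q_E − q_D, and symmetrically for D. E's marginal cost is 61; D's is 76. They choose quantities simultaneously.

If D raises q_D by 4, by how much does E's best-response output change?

Firm E's profit: π = q_E(193 − 2q_E − q_D) − 61q_E.
∂π/∂q_E = 132 − 4q_E − q_D = 0 ⇒ q_E = 33 − 0.25q_D.
The reaction-function slope is −0.25, so a 4-unit rise in q_D moves q_E by −0.25 × 4 = −1. E's best response falls — the actions are strategic substitutes.

-1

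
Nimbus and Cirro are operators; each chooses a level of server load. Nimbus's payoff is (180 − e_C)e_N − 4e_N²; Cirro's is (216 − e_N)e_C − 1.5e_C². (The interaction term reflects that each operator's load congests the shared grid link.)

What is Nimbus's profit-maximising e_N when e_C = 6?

Expanding Nimbus's payoff: 180e_N − e_Ce_N − 4e_N².
∂π/∂e_N = 180 − e_C − 8e_N = 0, so e_N = 22.5 − 0.125e_C.
At e_C = 6: e_N = 22.5 − 0.125·6 = 21.75.

21.75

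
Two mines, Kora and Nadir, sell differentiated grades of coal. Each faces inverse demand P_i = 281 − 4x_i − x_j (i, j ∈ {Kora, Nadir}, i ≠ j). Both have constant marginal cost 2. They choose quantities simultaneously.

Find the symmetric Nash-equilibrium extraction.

Mine Kora's profit: π = x_{Kora}(281 − 4x_{Kora} − x_{Nadir}) − 2x_{Kora}.
∂π/∂x_{Kora} = 279 − 8x_{Kora} − x_{Nadir} = 0 ⇒ x_{Kora} = 34.875 − 0.125x_{Nadir}.
By symmetry x_{Nadir} = x_{Kora}; substituting into the reaction function, 1.125x_{Kora} = 34.875 and x_{Kora} = 31.

31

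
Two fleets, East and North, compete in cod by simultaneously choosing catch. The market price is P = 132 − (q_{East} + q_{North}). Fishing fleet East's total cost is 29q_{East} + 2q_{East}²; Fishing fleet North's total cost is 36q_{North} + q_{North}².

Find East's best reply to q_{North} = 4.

16.5

Fishing fleet East's profit: π = q_{East}(132 − (q_{East} + q_{North})) − 29q_{East} − 2q_{East}².
∂π/∂q_{East} = 103 − 6q_{East} − q_{North} = 0, so q_{East} = 103/6 − (1/6)q_{North}.
At q_{North} = 4: q_{East} = 103/6 − (1/6)·4 = 16.5.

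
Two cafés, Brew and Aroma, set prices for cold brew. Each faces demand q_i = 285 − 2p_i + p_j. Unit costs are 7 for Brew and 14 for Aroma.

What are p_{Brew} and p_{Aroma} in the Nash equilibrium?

100.6, 103.4

Brew's profit: π = (p_{Brew} − 7)(285 − 2p_{Brew} + p_{Aroma}).
∂π/∂p_{Brew} = 299 − 4p_{Brew} + p_{Aroma} = 0 ⇒ p_{Brew} = 74.75 + 0.25p_{Aroma}.
Similarly p_{Aroma} = 78.25 + 0.25p_{Brew}.
Plugging p_{Aroma} into Brew's best response: p_{Brew} = 74.75 + 0.25(78.25 + 0.25p_{Brew}) ⇒ 0.9375p_{Brew} = 94.3125, so p_{Brew} = 100.6.
Then p_{Aroma} = 78.25 + 0.25·100.6 = 103.4.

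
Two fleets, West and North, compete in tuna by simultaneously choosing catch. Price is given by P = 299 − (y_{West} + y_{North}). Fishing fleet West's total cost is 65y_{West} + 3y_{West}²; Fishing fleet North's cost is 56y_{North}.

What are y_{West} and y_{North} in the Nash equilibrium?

Fishing fleet West's profit: π = y_{West}(299 − (y_{West} + y_{North})) − 65y_{West} − 3y_{West}².
∂π/∂y_{West} = 234 − 8y_{West} − y_{North} = 0, so y_{West} = 29.25 − 0.125y_{North}.
For North: ∂π/∂y_{North} = 243 − 2y_{North} − y_{West} = 0 ⇒ y_{North} = 121.5 − 0.5y_{West}.
Solving the two reaction functions simultaneously: (1 − (−0.125)(−0.5))y_{West} = 29.25 − 0.125·121.5, so 0.9375y_{West} = 14.0625 and y_{West} = 15.
Then y_{North} = 121.5 − 0.5·15 = 114.

15, 114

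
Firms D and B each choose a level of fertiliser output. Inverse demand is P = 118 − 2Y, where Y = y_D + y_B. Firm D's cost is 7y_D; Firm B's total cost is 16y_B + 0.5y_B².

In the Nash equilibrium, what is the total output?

Firm D's profit: π = y_D(118 − 2(y_D + y_B)) − 7y_D.
∂π/∂y_D = 111 − 4y_D − 2y_B = 0, so y_D = 27.75 − 0.5y_B.
For B: ∂π/∂y_B = 102 − 5y_B − 2y_D = 0 ⇒ y_B = 20.4 − 0.4y_D.
Plugging y_B into D's best response: y_D = 27.75 − 0.5(20.4 − 0.4y_D) ⇒ 0.8y_D = 17.55, so y_D = 21.9375.
Then y_B = 20.4 − 0.4·21.9375 = 11.625.
Total output: 21.9375 + 11.625 = 33.5625.

33.5625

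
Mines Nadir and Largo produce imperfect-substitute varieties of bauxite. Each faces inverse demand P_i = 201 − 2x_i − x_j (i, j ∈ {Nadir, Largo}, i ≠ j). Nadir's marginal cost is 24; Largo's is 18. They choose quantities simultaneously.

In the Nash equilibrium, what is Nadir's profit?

2450

Mine Nadir's profit: π = x_{Nadir}(201 − 2x_{Nadir} − x_{Largo}) − 24x_{Nadir}.
∂π/∂x_{Nadir} = 177 − 4x_{Nadir} − x_{Largo} = 0 ⇒ x_{Nadir} = 44.25 − 0.25x_{Largo}.
Similarly x_{Largo} = 45.75 − 0.25x_{Nadir}.
Solving the two reaction functions simultaneously: (1 − (−0.25)(−0.25))x_{Nadir} = 44.25 − 0.25·45.75, so 0.9375x_{Nadir} = 32.8125 and x_{Nadir} = 35.
Then x_{Largo} = 45.75 − 0.25·35 = 37.
P_{Nadir} = 201 − 2·35 − 37 = 94.
Profit = (94 − 24)·35 = 2450.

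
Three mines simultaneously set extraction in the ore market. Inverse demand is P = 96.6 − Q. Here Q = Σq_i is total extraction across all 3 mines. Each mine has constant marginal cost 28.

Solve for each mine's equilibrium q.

A representative mine's profit is π_i = q_i(96.6 − Q) − 28q_i, with Q = q_i + Σ_{j≠i} q_j.
First-order condition: 68.6 − 2q_i − Σ_{j≠i} q_j = 0.
Imposing symmetry (q_j = q for all j) turns Σ_{j≠i} q_j into 2q, so 68.6 = 4q and q = 17.15.

17.15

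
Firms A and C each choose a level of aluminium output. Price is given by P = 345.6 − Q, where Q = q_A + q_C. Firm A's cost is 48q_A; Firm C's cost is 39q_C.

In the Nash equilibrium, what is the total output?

Firm A's profit: π = q_A(345.6 − (q_A + q_C)) − 48q_A.
∂π/∂q_A = 297.6 − 2q_A − q_C = 0, so q_A = 148.8 − 0.5q_C.
By the same steps for C: q_C = 153.3 − 0.5q_A.
Solving the two reaction functions simultaneously: (1 − (−0.5)(−0.5))q_A = 148.8 − 0.5·153.3, so 0.75q_A = 72.15 and q_A = 96.2.
Then q_C = 153.3 − 0.5·96.2 = 105.2.
Total output: 96.2 + 105.2 = 201.4.

201.4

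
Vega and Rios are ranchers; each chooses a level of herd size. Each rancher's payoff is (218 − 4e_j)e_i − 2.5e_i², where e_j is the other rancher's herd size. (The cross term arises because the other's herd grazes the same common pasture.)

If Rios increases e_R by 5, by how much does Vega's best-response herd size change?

Vega's payoff is (218 − 4e_R)e_V − 2.5e_V².
∂π/∂e_V = 218 − 4e_R − 5e_V = 0, so e_V = 43.6 − 0.8e_R.
The reaction-function slope is −0.8, so a 5-unit rise in e_R moves e_V by −0.8 × 5 = −4. Vega's best response falls — the actions are strategic substitutes.

-4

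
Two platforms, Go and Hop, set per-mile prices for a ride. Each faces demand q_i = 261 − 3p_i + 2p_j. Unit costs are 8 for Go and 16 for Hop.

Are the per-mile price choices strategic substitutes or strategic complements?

Go's profit: π = (p_{Go} − 8)(261 − 3p_{Go} + 2p_{Hop}).
∂π/∂p_{Go} = 285 − 6p_{Go} + 2p_{Hop} = 0 ⇒ p_{Go} = 47.5 + (1/3)p_{Hop}.
The best-response slope dp_{Go}/dp_{Hop} = 1/3 > 0: the reaction function is upward-sloping, so the choices are strategic complements.

strategic complements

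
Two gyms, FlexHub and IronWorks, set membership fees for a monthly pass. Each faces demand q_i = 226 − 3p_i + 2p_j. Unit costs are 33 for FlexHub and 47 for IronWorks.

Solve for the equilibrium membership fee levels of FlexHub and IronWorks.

FlexHub's profit: π = (p_{FlexHub} − 33)(226 − 3p_{FlexHub} + 2p_{IronWorks}).
∂π/∂p_{FlexHub} = 325 − 6p_{FlexHub} + 2p_{IronWorks} = 0 ⇒ p_{FlexHub} = 325/6 + (1/3)p_{IronWorks}.
Similarly p_{IronWorks} = 367/6 + (1/3)p_{FlexHub}.
Substituting the second reaction function into the first: p_{FlexHub} = 325/6 + (1/3)(367/6 + (1/3)p_{FlexHub}), which gives (8/9)p_{FlexHub} = 671/9 ⇒ p_{FlexHub} = 83.875.
Then p_{IronWorks} = 367/6 + (1/3)·83.875 = 89.125.

83.875, 89.125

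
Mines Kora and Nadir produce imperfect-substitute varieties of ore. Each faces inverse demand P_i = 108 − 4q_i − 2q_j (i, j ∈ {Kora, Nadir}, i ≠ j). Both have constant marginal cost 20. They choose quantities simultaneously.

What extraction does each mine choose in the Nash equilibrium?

Mine Kora's profit: π = q_{Kora}(108 − 4q_{Kora} − 2q_{Nadir}) − 20q_{Kora}.
∂π/∂q_{Kora} = 88 − 8q_{Kora} − 2q_{Nadir} = 0 ⇒ q_{Kora} = 11 − 0.25q_{Nadir}.
The game is symmetric, so in equilibrium q_{Nadir} = q_{Kora}: the reaction function gives 1.25q_{Kora} = 11, hence q_{Kora} = 8.8.

8.8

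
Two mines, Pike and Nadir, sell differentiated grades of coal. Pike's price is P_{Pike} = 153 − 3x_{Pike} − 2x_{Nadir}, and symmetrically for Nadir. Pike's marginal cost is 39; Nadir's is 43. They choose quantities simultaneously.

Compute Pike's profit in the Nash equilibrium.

630.75

Mine Pike's profit: π = x_{Pike}(153 − 3x_{Pike} − 2x_{Nadir}) − 39x_{Pike}.
∂π/∂x_{Pike} = 114 − 6x_{Pike} − 2x_{Nadir} = 0 ⇒ x_{Pike} = 19 − (1/3)x_{Nadir}.
Similarly x_{Nadir} = 55/3 − (1/3)x_{Pike}.
Substituting the second reaction function into the first: x_{Pike} = 19 − (1/3)(55/3 − (1/3)x_{Pike}), which gives (8/9)x_{Pike} = 116/9 ⇒ x_{Pike} = 14.5.
Then x_{Nadir} = 55/3 − (1/3)·14.5 = 13.5.
P_{Pike} = 153 − 3·14.5 − 2·13.5 = 82.5.
Profit = (82.5 − 39)·14.5 = 630.75.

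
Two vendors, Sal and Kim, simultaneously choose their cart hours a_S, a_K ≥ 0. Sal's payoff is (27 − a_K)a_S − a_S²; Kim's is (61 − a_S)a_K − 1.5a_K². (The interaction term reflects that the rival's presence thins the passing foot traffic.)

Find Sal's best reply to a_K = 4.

11.5

Expanding Sal's payoff: 27a_S − a_Ka_S − a_S².
∂π/∂a_S = 27 − a_K − 2a_S = 0, so a_S = 13.5 − 0.5a_K.
At a_K = 4: a_S = 13.5 − 0.5·4 = 11.5.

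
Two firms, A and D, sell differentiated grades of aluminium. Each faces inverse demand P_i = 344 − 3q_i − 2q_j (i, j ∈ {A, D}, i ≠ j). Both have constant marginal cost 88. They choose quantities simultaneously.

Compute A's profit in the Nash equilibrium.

Firm A's profit: π = q_A(344 − 3q_A − 2q_D) − 88q_A.
∂π/∂q_A = 256 − 6q_A − 2q_D = 0 ⇒ q_A = 128/3 − (1/3)q_D.
The game is symmetric, so in equilibrium q_D = q_A: the reaction function gives (4/3)q_A = 128/3, hence q_A = 32.
P_A = 344 − 3·32 − 2·32 = 184.
Profit = (184 − 88)·32 = 3072.

3072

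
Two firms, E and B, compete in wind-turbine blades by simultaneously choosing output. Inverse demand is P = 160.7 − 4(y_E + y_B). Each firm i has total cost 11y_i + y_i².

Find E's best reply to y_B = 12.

10.17

Firm E's profit: π = y_E(160.7 − 4(y_E + y_B)) − 11y_E − y_E².
∂π/∂y_E = 149.7 − 10y_E − 4y_B = 0, so y_E = 14.97 − 0.4y_B.
At y_B = 12: y_E = 14.97 − 0.4·12 = 10.17.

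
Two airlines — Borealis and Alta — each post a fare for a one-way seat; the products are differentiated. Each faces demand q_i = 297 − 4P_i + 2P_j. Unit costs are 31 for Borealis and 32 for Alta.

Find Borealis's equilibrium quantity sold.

157.2

Borealis's profit: π = (P_{Borealis} − 31)(297 − 4P_{Borealis} + 2P_{Alta}).
∂π/∂P_{Borealis} = 421 − 8P_{Borealis} + 2P_{Alta} = 0 ⇒ P_{Borealis} = 52.625 + 0.25P_{Alta}.
Similarly P_{Alta} = 53.125 + 0.25P_{Borealis}.
Plugging P_{Alta} into Borealis's best response: P_{Borealis} = 52.625 + 0.25(53.125 + 0.25P_{Borealis}) ⇒ 0.9375P_{Borealis} = 2109/32, so P_{Borealis} = 70.3.
Then P_{Alta} = 53.125 + 0.25·70.3 = 70.7.
q_{Borealis} = 297 − 4·70.3 + 2·70.7 = 157.2.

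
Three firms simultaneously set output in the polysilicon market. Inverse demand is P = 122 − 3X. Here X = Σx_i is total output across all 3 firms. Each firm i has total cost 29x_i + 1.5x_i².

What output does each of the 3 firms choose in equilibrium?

A representative firm's profit is π_i = x_i(122 − 3X) − 29x_i − 1.5x_i², with X = x_i + Σ_{j≠i} x_j.
First-order condition: 93 − 9x_i − 3Σ_{j≠i} x_j = 0.
In a symmetric equilibrium every firm chooses the same x, so Σ_{j≠i} x_j = 2x. The condition becomes 93 − 15x = 0, giving x = 93/15 = 6.2.

6.2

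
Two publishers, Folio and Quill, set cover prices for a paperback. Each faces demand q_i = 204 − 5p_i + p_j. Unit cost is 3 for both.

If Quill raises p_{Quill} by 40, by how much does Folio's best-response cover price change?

4

Folio's profit: π = (p_{Folio} − 3)(204 − 5p_{Folio} + p_{Quill}).
∂π/∂p_{Folio} = 219 − 10p_{Folio} + p_{Quill} = 0 ⇒ p_{Folio} = 21.9 + 0.1p_{Quill}.
The reaction-function slope is 0.1, so a 40-unit rise in p_{Quill} moves p_{Folio} by 0.1 × 40 = 4. Folio's best response rises — the actions are strategic complements.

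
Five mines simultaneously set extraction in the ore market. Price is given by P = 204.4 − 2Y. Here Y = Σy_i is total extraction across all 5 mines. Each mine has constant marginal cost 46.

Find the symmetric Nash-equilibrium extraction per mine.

13.2

A representative mine's profit is π_i = y_i(204.4 − 2Y) − 46y_i, with Y = y_i + Σ_{j≠i} y_j.
First-order condition: 158.4 − 4y_i − 2Σ_{j≠i} y_j = 0.
Imposing symmetry (y_j = y for all j) turns Σ_{j≠i} y_j into 4y, so 158.4 = 12y and y = 13.2.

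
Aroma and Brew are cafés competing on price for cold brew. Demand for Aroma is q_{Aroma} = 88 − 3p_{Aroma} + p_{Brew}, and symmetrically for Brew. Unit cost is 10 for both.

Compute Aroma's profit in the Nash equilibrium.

554.88

Aroma's profit: π = (p_{Aroma} − 10)(88 − 3p_{Aroma} + p_{Brew}).
∂π/∂p_{Aroma} = 118 − 6p_{Aroma} + p_{Brew} = 0 ⇒ p_{Aroma} = 59/3 + (1/6)p_{Brew}.
Setting p_{Aroma} = p_{Brew} in the reaction function: p_{Aroma} = 59/3 + (1/6)p_{Aroma}, so p_{Aroma} = (59/3) / (5/6) = 23.6.
q_{Aroma} = 88 − 3·23.6 + 23.6 = 40.8.
Profit = (23.6 − 10)·40.8 = 554.88.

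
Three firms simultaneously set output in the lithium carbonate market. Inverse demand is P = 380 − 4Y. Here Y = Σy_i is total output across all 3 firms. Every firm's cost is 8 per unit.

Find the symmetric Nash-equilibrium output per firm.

A representative firm's profit is π_i = y_i(380 − 4Y) − 8y_i, with Y = y_i + Σ_{j≠i} y_j.
First-order condition: 372 − 8y_i − 4Σ_{j≠i} y_j = 0.
Imposing symmetry (y_j = y for all j) turns Σ_{j≠i} y_j into 2y, so 372 = 16y and y = 23.25.

23.25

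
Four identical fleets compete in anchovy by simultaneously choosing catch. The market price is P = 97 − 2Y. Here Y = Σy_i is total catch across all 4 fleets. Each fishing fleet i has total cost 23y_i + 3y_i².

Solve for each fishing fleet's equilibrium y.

4.625

A representative fishing fleet's profit is π_i = y_i(97 − 2Y) − 23y_i − 3y_i², with Y = y_i + Σ_{j≠i} y_j.
First-order condition: 74 − 10y_i − 2Σ_{j≠i} y_j = 0.
In a symmetric equilibrium every fishing fleet chooses the same y, so Σ_{j≠i} y_j = 3y. The condition becomes 74 − 16y = 0, giving y = 74/16 = 4.625.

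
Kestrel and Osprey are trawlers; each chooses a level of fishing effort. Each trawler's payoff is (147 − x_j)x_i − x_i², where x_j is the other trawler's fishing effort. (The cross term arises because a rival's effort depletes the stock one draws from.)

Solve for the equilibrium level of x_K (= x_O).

49

Kestrel's payoff is (147 − x_O)x_K − x_K².
∂π/∂x_K = 147 − x_O − 2x_K = 0, so x_K = 73.5 − 0.5x_O.
Setting x_K = x_O in the reaction function: x_K = 73.5 − 0.5x_K, so x_K = 73.5 / 1.5 = 49.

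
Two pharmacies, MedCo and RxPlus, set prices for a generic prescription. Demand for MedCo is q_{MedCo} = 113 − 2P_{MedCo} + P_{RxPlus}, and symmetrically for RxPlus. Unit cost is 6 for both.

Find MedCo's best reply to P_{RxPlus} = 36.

40.25

MedCo's profit: π = (P_{MedCo} − 6)(113 − 2P_{MedCo} + P_{RxPlus}).
∂π/∂P_{MedCo} = 125 − 4P_{MedCo} + P_{RxPlus} = 0 ⇒ P_{MedCo} = 31.25 + 0.25P_{RxPlus}.
At P_{RxPlus} = 36: P_{MedCo} = 31.25 + 0.25·36 = 40.25.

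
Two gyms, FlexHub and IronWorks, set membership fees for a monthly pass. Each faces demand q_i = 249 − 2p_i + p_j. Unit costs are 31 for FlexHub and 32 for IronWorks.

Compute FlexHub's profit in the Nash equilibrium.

FlexHub's profit: π = (p_{FlexHub} − 31)(249 − 2p_{FlexHub} + p_{IronWorks}).
∂π/∂p_{FlexHub} = 311 − 4p_{FlexHub} + p_{IronWorks} = 0 ⇒ p_{FlexHub} = 77.75 + 0.25p_{IronWorks}.
Similarly p_{IronWorks} = 78.25 + 0.25p_{FlexHub}.
Substituting the second reaction function into the first: p_{FlexHub} = 77.75 + 0.25(78.25 + 0.25p_{FlexHub}), which gives 0.9375p_{FlexHub} = 97.3125 ⇒ p_{FlexHub} = 103.8.
Then p_{IronWorks} = 78.25 + 0.25·103.8 = 104.2.
q_{FlexHub} = 249 − 2·103.8 + 104.2 = 145.6.
Profit = (103.8 − 31)·145.6 = 10599.68.

10599.68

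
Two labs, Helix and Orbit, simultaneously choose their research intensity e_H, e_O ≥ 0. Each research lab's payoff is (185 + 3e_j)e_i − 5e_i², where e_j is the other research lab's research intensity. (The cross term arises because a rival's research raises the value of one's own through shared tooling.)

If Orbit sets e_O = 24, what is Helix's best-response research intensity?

Helix's payoff is (185 + 3e_O)e_H − 5e_H².
∂π/∂e_H = 185 + 3e_O − 10e_H = 0, so e_H = 18.5 + 0.3e_O.
At e_O = 24: e_H = 18.5 + 0.3·24 = 25.7.

25.7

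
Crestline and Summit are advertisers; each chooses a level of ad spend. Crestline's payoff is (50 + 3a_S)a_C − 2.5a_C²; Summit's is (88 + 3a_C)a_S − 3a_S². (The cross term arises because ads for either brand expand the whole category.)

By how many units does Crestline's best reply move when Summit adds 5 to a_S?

3

Expanding Crestline's payoff: 50a_C + 3a_Sa_C − 2.5a_C².
∂π/∂a_C = 50 + 3a_S − 5a_C = 0, so a_C = 10 + 0.6a_S.
The reaction-function slope is 0.6, so a 5-unit rise in a_S moves a_C by 0.6 × 5 = 3. Crestline's best response rises — the actions are strategic complements.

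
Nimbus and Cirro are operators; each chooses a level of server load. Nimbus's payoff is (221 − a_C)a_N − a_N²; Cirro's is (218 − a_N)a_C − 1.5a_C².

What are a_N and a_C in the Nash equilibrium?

Expanding Nimbus's payoff: 221a_N − a_Ca_N − a_N².
∂π/∂a_N = 221 − a_C − 2a_N = 0, so a_N = 110.5 − 0.5a_C.
Likewise for Cirro: a_C = 218/3 − (1/3)a_N.
Solving the two reaction functions simultaneously: (1 − (−0.5)(−1/3))a_N = 110.5 − 0.5·(218/3), so (5/6)a_N = 445/6 and a_N = 89.
Then a_C = 218/3 − (1/3)·89 = 43.

89, 43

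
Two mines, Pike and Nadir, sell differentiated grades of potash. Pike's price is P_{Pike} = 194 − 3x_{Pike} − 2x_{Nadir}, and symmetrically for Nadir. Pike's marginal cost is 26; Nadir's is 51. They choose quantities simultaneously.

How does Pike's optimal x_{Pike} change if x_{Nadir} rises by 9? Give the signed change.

Mine Pike's profit: π = x_{Pike}(194 − 3x_{Pike} − 2x_{Nadir}) − 26x_{Pike}.
∂π/∂x_{Pike} = 168 − 6x_{Pike} − 2x_{Nadir} = 0 ⇒ x_{Pike} = 28 − (1/3)x_{Nadir}.
The reaction-function slope is −1/3, so a 9-unit rise in x_{Nadir} moves x_{Pike} by −1/3 × 9 = −3. Pike's best response falls — the actions are strategic substitutes.

-3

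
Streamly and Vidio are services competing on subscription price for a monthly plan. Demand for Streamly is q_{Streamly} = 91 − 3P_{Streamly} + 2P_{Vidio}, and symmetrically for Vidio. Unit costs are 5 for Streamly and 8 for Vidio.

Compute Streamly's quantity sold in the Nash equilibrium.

66.1875

Streamly's profit: π = (P_{Streamly} − 5)(91 − 3P_{Streamly} + 2P_{Vidio}).
∂π/∂P_{Streamly} = 106 − 6P_{Streamly} + 2P_{Vidio} = 0 ⇒ P_{Streamly} = 53/3 + (1/3)P_{Vidio}.
Similarly P_{Vidio} = 115/6 + (1/3)P_{Streamly}.
Plugging P_{Vidio} into Streamly's best response: P_{Streamly} = 53/3 + (1/3)(115/6 + (1/3)P_{Streamly}) ⇒ (8/9)P_{Streamly} = 433/18, so P_{Streamly} = 27.0625.
Then P_{Vidio} = 115/6 + (1/3)·27.0625 = 28.1875.
q_{Streamly} = 91 − 3·27.0625 + 2·28.1875 = 66.1875.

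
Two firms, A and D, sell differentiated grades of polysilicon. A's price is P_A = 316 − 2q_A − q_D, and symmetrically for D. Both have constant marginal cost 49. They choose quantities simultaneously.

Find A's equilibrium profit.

5703.12

Firm A's profit: π = q_A(316 − 2q_A − q_D) − 49q_A.
∂π/∂q_A = 267 − 4q_A − q_D = 0 ⇒ q_A = 66.75 − 0.25q_D.
By symmetry q_D = q_A; substituting into the reaction function, 1.25q_A = 66.75 and q_A = 53.4.
P_A = 316 − 2·53.4 − 53.4 = 155.8.
Profit = (155.8 − 49)·53.4 = 5703.12.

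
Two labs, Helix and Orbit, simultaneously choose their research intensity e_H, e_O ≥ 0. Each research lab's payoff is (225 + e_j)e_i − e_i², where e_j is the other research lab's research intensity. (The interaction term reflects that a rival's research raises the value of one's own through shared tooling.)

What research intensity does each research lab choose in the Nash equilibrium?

225

Helix's payoff is (225 + e_O)e_H − e_H².
∂π/∂e_H = 225 + e_O − 2e_H = 0, so e_H = 112.5 + 0.5e_O.
The game is symmetric, so in equilibrium e_O = e_H: the reaction function gives 0.5e_H = 112.5, hence e_H = 225.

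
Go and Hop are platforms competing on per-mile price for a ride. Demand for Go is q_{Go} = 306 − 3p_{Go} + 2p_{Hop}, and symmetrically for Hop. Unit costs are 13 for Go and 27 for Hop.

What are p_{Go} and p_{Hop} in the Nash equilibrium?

88.875, 94.125

Go's profit: π = (p_{Go} − 13)(306 − 3p_{Go} + 2p_{Hop}).
∂π/∂p_{Go} = 345 − 6p_{Go} + 2p_{Hop} = 0 ⇒ p_{Go} = 57.5 + (1/3)p_{Hop}.
Similarly p_{Hop} = 64.5 + (1/3)p_{Go}.
Plugging p_{Hop} into Go's best response: p_{Go} = 57.5 + (1/3)(64.5 + (1/3)p_{Go}) ⇒ (8/9)p_{Go} = 79, so p_{Go} = 88.875.
Then p_{Hop} = 64.5 + (1/3)·88.875 = 94.125.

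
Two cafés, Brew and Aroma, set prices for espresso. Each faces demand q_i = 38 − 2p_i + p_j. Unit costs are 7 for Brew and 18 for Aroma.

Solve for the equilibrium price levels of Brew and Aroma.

18.8, 23.2

Brew's profit: π = (p_{Brew} − 7)(38 − 2p_{Brew} + p_{Aroma}).
∂π/∂p_{Brew} = 52 − 4p_{Brew} + p_{Aroma} = 0 ⇒ p_{Brew} = 13 + 0.25p_{Aroma}.
Similarly p_{Aroma} = 18.5 + 0.25p_{Brew}.
Plugging p_{Aroma} into Brew's best response: p_{Brew} = 13 + 0.25(18.5 + 0.25p_{Brew}) ⇒ 0.9375p_{Brew} = 17.625, so p_{Brew} = 18.8.
Then p_{Aroma} = 18.5 + 0.25·18.8 = 23.2.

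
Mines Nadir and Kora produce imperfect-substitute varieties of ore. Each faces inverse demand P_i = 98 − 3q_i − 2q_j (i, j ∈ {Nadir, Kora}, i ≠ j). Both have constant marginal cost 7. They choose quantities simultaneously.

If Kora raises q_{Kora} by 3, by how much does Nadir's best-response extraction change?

Mine Nadir's profit: π = q_{Nadir}(98 − 3q_{Nadir} − 2q_{Kora}) − 7q_{Nadir}.
∂π/∂q_{Nadir} = 91 − 6q_{Nadir} − 2q_{Kora} = 0 ⇒ q_{Nadir} = 91/6 − (1/3)q_{Kora}.
The reaction-function slope is −1/3, so a 3-unit rise in q_{Kora} moves q_{Nadir} by −1/3 × 3 = −1. Nadir's best response falls — the actions are strategic substitutes.

-1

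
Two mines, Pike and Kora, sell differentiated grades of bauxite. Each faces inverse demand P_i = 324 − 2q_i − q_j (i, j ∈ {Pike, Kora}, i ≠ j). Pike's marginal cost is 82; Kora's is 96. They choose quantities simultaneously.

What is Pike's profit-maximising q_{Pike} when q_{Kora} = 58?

46

Mine Pike's profit: π = q_{Pike}(324 − 2q_{Pike} − q_{Kora}) − 82q_{Pike}.
∂π/∂q_{Pike} = 242 − 4q_{Pike} − q_{Kora} = 0 ⇒ q_{Pike} = 60.5 − 0.25q_{Kora}.
At q_{Kora} = 58: q_{Pike} = 60.5 − 0.25·58 = 46.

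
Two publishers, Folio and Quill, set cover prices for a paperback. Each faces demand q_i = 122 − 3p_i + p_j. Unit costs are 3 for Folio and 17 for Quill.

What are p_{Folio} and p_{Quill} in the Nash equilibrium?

27.4, 33.4

Folio's profit: π = (p_{Folio} − 3)(122 − 3p_{Folio} + p_{Quill}).
∂π/∂p_{Folio} = 131 − 6p_{Folio} + p_{Quill} = 0 ⇒ p_{Folio} = 131/6 + (1/6)p_{Quill}.
Similarly p_{Quill} = 173/6 + (1/6)p_{Folio}.
Solving the two reaction functions simultaneously: (1 − (1/6)(1/6))p_{Folio} = 131/6 + (1/6)·(173/6), so (35/36)p_{Folio} = 959/36 and p_{Folio} = 27.4.
Then p_{Quill} = 173/6 + (1/6)·27.4 = 33.4.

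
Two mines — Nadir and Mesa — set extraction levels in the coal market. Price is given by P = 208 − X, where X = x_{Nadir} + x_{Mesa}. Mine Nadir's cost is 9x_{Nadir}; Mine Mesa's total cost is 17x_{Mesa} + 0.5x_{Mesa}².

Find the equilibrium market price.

Mine Nadir's profit: π = x_{Nadir}(208 − (x_{Nadir} + x_{Mesa})) − 9x_{Nadir}.
∂π/∂x_{Nadir} = 199 − 2x_{Nadir} − x_{Mesa} = 0, so x_{Nadir} = 99.5 − 0.5x_{Mesa}.
For Mesa: ∂π/∂x_{Mesa} = 191 − 3x_{Mesa} − x_{Nadir} = 0 ⇒ x_{Mesa} = 191/3 − (1/3)x_{Nadir}.
Solving the two reaction functions simultaneously: (1 − (−0.5)(−1/3))x_{Nadir} = 99.5 − 0.5·(191/3), so (5/6)x_{Nadir} = 203/3 and x_{Nadir} = 81.2.
Then x_{Mesa} = 191/3 − (1/3)·81.2 = 36.6.
Equilibrium price: P = 208 − 117.8 = 90.2.

90.2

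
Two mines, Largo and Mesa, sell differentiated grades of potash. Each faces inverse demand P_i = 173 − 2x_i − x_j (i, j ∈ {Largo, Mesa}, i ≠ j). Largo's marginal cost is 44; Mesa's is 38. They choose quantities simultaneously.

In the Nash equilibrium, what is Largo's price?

Mine Largo's profit: π = x_{Largo}(173 − 2x_{Largo} − x_{Mesa}) − 44x_{Largo}.
∂π/∂x_{Largo} = 129 − 4x_{Largo} − x_{Mesa} = 0 ⇒ x_{Largo} = 32.25 − 0.25x_{Mesa}.
Similarly x_{Mesa} = 33.75 − 0.25x_{Largo}.
Solving the two reaction functions simultaneously: (1 − (−0.25)(−0.25))x_{Largo} = 32.25 − 0.25·33.75, so 0.9375x_{Largo} = 23.8125 and x_{Largo} = 25.4.
Then x_{Mesa} = 33.75 − 0.25·25.4 = 27.4.
P_{Largo} = 173 − 2·25.4 − 27.4 = 94.8.

94.8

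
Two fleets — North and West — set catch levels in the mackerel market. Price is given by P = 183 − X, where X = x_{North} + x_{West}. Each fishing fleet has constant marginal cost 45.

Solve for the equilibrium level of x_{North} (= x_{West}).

Fishing fleet North's profit: π = x_{North}(183 − (x_{North} + x_{West})) − 45x_{North}.
∂π/∂x_{North} = 138 − 2x_{North} − x_{West} = 0, so x_{North} = 69 − 0.5x_{West}.
Setting x_{North} = x_{West} in the reaction function: x_{North} = 69 − 0.5x_{North}, so x_{North} = 69 / 1.5 = 46.

46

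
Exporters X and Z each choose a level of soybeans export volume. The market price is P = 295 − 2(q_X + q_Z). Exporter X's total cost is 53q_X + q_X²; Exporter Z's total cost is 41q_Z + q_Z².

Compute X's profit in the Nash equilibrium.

2610.75

Exporter X's profit: π = q_X(295 − 2(q_X + q_Z)) − 53q_X − q_X².
∂π/∂q_X = 242 − 6q_X − 2q_Z = 0, so q_X = 121/3 − (1/3)q_Z.
By the same steps for Z: q_Z = 127/3 − (1/3)q_X.
Substituting the second reaction function into the first: q_X = 121/3 − (1/3)(127/3 − (1/3)q_X), which gives (8/9)q_X = 236/9 ⇒ q_X = 29.5.
Then q_Z = 127/3 − (1/3)·29.5 = 32.5.
Price P = 295 − 2·62 = 171.
X's profit: (171 − 53)·29.5 − (29.5)² = 2610.75.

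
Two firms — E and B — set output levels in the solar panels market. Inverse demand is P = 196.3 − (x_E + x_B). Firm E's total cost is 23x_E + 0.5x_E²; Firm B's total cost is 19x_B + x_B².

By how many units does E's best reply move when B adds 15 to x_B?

Firm E's profit: π = x_E(196.3 − (x_E + x_B)) − 23x_E − 0.5x_E².
∂π/∂x_E = 173.3 − 3x_E − x_B = 0, so x_E = 1733/30 − (1/3)x_B.
The reaction-function slope is −1/3, so a 15-unit rise in x_B moves x_E by −1/3 × 15 = −5. E's best response falls — the actions are strategic substitutes.

-5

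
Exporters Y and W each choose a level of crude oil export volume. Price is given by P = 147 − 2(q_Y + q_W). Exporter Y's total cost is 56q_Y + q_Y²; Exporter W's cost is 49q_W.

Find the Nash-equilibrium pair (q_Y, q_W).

8.4, 20.3

Exporter Y's profit: π = q_Y(147 − 2(q_Y + q_W)) − 56q_Y − q_Y².
∂π/∂q_Y = 91 − 6q_Y − 2q_W = 0, so q_Y = 91/6 − (1/3)q_W.
For W: ∂π/∂q_W = 98 − 4q_W − 2q_Y = 0 ⇒ q_W = 24.5 − 0.5q_Y.
Solving the two reaction functions simultaneously: (1 − (−1/3)(−0.5))q_Y = 91/6 − (1/3)·24.5, so (5/6)q_Y = 7 and q_Y = 8.4.
Then q_W = 24.5 − 0.5·8.4 = 20.3.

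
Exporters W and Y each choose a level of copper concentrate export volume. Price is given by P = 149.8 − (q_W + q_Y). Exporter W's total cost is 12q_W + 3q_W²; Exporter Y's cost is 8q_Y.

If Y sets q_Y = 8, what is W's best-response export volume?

Exporter W's profit: π = q_W(149.8 − (q_W + q_Y)) − 12q_W − 3q_W².
∂π/∂q_W = 137.8 − 8q_W − q_Y = 0, so q_W = 17.225 − 0.125q_Y.
At q_Y = 8: q_W = 17.225 − 0.125·8 = 16.225.

16.225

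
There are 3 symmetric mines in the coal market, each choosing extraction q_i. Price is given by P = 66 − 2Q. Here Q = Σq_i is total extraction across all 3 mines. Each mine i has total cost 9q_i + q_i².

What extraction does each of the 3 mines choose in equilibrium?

5.7

A representative mine's profit is π_i = q_i(66 − 2Q) − 9q_i − q_i², with Q = q_i + Σ_{j≠i} q_j.
First-order condition: 57 − 6q_i − 2Σ_{j≠i} q_j = 0.
Imposing symmetry (q_j = q for all j) turns Σ_{j≠i} q_j into 2q, so 57 = 10q and q = 5.7.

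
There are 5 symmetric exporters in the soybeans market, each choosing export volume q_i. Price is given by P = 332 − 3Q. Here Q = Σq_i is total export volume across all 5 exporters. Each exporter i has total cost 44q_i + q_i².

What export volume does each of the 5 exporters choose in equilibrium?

A representative exporter's profit is π_i = q_i(332 − 3Q) − 44q_i − q_i², with Q = q_i + Σ_{j≠i} q_j.
First-order condition: 288 − 8q_i − 3Σ_{j≠i} q_j = 0.
In a symmetric equilibrium every exporter chooses the same q, so Σ_{j≠i} q_j = 4q. The condition becomes 288 − 20q = 0, giving q = 288/20 = 14.4.

14.4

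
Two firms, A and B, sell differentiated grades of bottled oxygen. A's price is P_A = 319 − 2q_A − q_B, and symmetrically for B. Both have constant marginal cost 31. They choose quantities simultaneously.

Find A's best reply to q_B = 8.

Firm A's profit: π = q_A(319 − 2q_A − q_B) − 31q_A.
∂π/∂q_A = 288 − 4q_A − q_B = 0 ⇒ q_A = 72 − 0.25q_B.
At q_B = 8: q_A = 72 − 0.25·8 = 70.

70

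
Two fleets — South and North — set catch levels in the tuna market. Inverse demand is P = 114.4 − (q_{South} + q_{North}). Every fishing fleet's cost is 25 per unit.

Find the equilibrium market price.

54.8

Fishing fleet South's profit: π = q_{South}(114.4 − (q_{South} + q_{North})) − 25q_{South}.
∂π/∂q_{South} = 89.4 − 2q_{South} − q_{North} = 0, so q_{South} = 44.7 − 0.5q_{North}.
Setting q_{South} = q_{North} in the reaction function: q_{South} = 44.7 − 0.5q_{South}, so q_{South} = 44.7 / 1.5 = 29.8.
Equilibrium price: P = 114.4 − 59.6 = 54.8.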